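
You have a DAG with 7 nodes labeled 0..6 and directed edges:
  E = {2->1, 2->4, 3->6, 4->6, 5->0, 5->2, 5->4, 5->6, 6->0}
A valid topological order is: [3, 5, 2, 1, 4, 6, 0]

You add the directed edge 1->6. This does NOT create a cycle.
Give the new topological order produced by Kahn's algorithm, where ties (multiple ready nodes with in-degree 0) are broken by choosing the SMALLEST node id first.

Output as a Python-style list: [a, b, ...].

Old toposort: [3, 5, 2, 1, 4, 6, 0]
Added edge: 1->6
Position of 1 (3) < position of 6 (5). Old order still valid.
Run Kahn's algorithm (break ties by smallest node id):
  initial in-degrees: [2, 1, 1, 0, 2, 0, 4]
  ready (indeg=0): [3, 5]
  pop 3: indeg[6]->3 | ready=[5] | order so far=[3]
  pop 5: indeg[0]->1; indeg[2]->0; indeg[4]->1; indeg[6]->2 | ready=[2] | order so far=[3, 5]
  pop 2: indeg[1]->0; indeg[4]->0 | ready=[1, 4] | order so far=[3, 5, 2]
  pop 1: indeg[6]->1 | ready=[4] | order so far=[3, 5, 2, 1]
  pop 4: indeg[6]->0 | ready=[6] | order so far=[3, 5, 2, 1, 4]
  pop 6: indeg[0]->0 | ready=[0] | order so far=[3, 5, 2, 1, 4, 6]
  pop 0: no out-edges | ready=[] | order so far=[3, 5, 2, 1, 4, 6, 0]
  Result: [3, 5, 2, 1, 4, 6, 0]

Answer: [3, 5, 2, 1, 4, 6, 0]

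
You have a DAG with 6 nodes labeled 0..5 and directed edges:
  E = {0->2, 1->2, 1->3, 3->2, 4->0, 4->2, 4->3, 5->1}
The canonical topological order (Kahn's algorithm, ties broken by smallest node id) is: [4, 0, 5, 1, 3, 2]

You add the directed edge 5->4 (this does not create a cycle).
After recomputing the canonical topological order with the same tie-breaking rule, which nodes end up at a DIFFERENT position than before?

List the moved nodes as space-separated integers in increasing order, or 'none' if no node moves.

Old toposort: [4, 0, 5, 1, 3, 2]
Added edge 5->4
Recompute Kahn (smallest-id tiebreak):
  initial in-degrees: [1, 1, 4, 2, 1, 0]
  ready (indeg=0): [5]
  pop 5: indeg[1]->0; indeg[4]->0 | ready=[1, 4] | order so far=[5]
  pop 1: indeg[2]->3; indeg[3]->1 | ready=[4] | order so far=[5, 1]
  pop 4: indeg[0]->0; indeg[2]->2; indeg[3]->0 | ready=[0, 3] | order so far=[5, 1, 4]
  pop 0: indeg[2]->1 | ready=[3] | order so far=[5, 1, 4, 0]
  pop 3: indeg[2]->0 | ready=[2] | order so far=[5, 1, 4, 0, 3]
  pop 2: no out-edges | ready=[] | order so far=[5, 1, 4, 0, 3, 2]
New canonical toposort: [5, 1, 4, 0, 3, 2]
Compare positions:
  Node 0: index 1 -> 3 (moved)
  Node 1: index 3 -> 1 (moved)
  Node 2: index 5 -> 5 (same)
  Node 3: index 4 -> 4 (same)
  Node 4: index 0 -> 2 (moved)
  Node 5: index 2 -> 0 (moved)
Nodes that changed position: 0 1 4 5

Answer: 0 1 4 5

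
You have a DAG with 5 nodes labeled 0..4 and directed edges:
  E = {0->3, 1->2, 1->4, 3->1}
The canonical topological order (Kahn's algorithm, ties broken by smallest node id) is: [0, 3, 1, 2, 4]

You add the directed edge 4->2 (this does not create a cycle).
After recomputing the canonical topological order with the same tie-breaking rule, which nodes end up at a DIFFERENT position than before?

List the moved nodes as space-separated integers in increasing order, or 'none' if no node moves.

Answer: 2 4

Derivation:
Old toposort: [0, 3, 1, 2, 4]
Added edge 4->2
Recompute Kahn (smallest-id tiebreak):
  initial in-degrees: [0, 1, 2, 1, 1]
  ready (indeg=0): [0]
  pop 0: indeg[3]->0 | ready=[3] | order so far=[0]
  pop 3: indeg[1]->0 | ready=[1] | order so far=[0, 3]
  pop 1: indeg[2]->1; indeg[4]->0 | ready=[4] | order so far=[0, 3, 1]
  pop 4: indeg[2]->0 | ready=[2] | order so far=[0, 3, 1, 4]
  pop 2: no out-edges | ready=[] | order so far=[0, 3, 1, 4, 2]
New canonical toposort: [0, 3, 1, 4, 2]
Compare positions:
  Node 0: index 0 -> 0 (same)
  Node 1: index 2 -> 2 (same)
  Node 2: index 3 -> 4 (moved)
  Node 3: index 1 -> 1 (same)
  Node 4: index 4 -> 3 (moved)
Nodes that changed position: 2 4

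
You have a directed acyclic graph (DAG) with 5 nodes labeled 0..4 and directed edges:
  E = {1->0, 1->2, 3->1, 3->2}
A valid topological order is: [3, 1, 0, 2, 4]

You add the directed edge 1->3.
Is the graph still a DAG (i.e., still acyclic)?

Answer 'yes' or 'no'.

Given toposort: [3, 1, 0, 2, 4]
Position of 1: index 1; position of 3: index 0
New edge 1->3: backward (u after v in old order)
Backward edge: old toposort is now invalid. Check if this creates a cycle.
Does 3 already reach 1? Reachable from 3: [0, 1, 2, 3]. YES -> cycle!
Still a DAG? no

Answer: no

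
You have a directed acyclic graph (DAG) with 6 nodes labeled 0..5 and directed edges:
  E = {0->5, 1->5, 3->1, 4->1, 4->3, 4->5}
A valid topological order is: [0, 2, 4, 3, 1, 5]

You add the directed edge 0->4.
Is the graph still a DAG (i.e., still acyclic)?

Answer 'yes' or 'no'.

Answer: yes

Derivation:
Given toposort: [0, 2, 4, 3, 1, 5]
Position of 0: index 0; position of 4: index 2
New edge 0->4: forward
Forward edge: respects the existing order. Still a DAG, same toposort still valid.
Still a DAG? yes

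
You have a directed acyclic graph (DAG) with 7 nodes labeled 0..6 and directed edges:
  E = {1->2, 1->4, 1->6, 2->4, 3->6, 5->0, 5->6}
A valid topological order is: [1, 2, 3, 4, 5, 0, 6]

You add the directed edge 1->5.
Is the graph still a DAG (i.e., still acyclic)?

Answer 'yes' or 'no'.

Given toposort: [1, 2, 3, 4, 5, 0, 6]
Position of 1: index 0; position of 5: index 4
New edge 1->5: forward
Forward edge: respects the existing order. Still a DAG, same toposort still valid.
Still a DAG? yes

Answer: yes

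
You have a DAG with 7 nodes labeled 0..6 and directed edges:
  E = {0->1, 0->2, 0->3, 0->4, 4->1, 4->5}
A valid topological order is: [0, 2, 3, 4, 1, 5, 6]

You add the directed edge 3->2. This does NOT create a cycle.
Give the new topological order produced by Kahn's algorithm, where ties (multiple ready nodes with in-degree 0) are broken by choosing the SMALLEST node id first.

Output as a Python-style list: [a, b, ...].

Old toposort: [0, 2, 3, 4, 1, 5, 6]
Added edge: 3->2
Position of 3 (2) > position of 2 (1). Must reorder: 3 must now come before 2.
Run Kahn's algorithm (break ties by smallest node id):
  initial in-degrees: [0, 2, 2, 1, 1, 1, 0]
  ready (indeg=0): [0, 6]
  pop 0: indeg[1]->1; indeg[2]->1; indeg[3]->0; indeg[4]->0 | ready=[3, 4, 6] | order so far=[0]
  pop 3: indeg[2]->0 | ready=[2, 4, 6] | order so far=[0, 3]
  pop 2: no out-edges | ready=[4, 6] | order so far=[0, 3, 2]
  pop 4: indeg[1]->0; indeg[5]->0 | ready=[1, 5, 6] | order so far=[0, 3, 2, 4]
  pop 1: no out-edges | ready=[5, 6] | order so far=[0, 3, 2, 4, 1]
  pop 5: no out-edges | ready=[6] | order so far=[0, 3, 2, 4, 1, 5]
  pop 6: no out-edges | ready=[] | order so far=[0, 3, 2, 4, 1, 5, 6]
  Result: [0, 3, 2, 4, 1, 5, 6]

Answer: [0, 3, 2, 4, 1, 5, 6]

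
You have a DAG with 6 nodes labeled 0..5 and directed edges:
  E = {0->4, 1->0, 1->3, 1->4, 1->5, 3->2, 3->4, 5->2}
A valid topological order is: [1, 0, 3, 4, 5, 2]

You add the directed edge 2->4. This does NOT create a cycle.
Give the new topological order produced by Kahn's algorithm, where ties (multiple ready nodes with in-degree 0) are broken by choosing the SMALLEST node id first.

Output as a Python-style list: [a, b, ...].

Answer: [1, 0, 3, 5, 2, 4]

Derivation:
Old toposort: [1, 0, 3, 4, 5, 2]
Added edge: 2->4
Position of 2 (5) > position of 4 (3). Must reorder: 2 must now come before 4.
Run Kahn's algorithm (break ties by smallest node id):
  initial in-degrees: [1, 0, 2, 1, 4, 1]
  ready (indeg=0): [1]
  pop 1: indeg[0]->0; indeg[3]->0; indeg[4]->3; indeg[5]->0 | ready=[0, 3, 5] | order so far=[1]
  pop 0: indeg[4]->2 | ready=[3, 5] | order so far=[1, 0]
  pop 3: indeg[2]->1; indeg[4]->1 | ready=[5] | order so far=[1, 0, 3]
  pop 5: indeg[2]->0 | ready=[2] | order so far=[1, 0, 3, 5]
  pop 2: indeg[4]->0 | ready=[4] | order so far=[1, 0, 3, 5, 2]
  pop 4: no out-edges | ready=[] | order so far=[1, 0, 3, 5, 2, 4]
  Result: [1, 0, 3, 5, 2, 4]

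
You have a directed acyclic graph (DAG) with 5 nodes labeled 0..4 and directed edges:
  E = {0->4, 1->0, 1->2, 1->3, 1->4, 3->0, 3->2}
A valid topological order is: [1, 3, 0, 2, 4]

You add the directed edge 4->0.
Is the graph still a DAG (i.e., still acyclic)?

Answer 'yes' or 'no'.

Answer: no

Derivation:
Given toposort: [1, 3, 0, 2, 4]
Position of 4: index 4; position of 0: index 2
New edge 4->0: backward (u after v in old order)
Backward edge: old toposort is now invalid. Check if this creates a cycle.
Does 0 already reach 4? Reachable from 0: [0, 4]. YES -> cycle!
Still a DAG? no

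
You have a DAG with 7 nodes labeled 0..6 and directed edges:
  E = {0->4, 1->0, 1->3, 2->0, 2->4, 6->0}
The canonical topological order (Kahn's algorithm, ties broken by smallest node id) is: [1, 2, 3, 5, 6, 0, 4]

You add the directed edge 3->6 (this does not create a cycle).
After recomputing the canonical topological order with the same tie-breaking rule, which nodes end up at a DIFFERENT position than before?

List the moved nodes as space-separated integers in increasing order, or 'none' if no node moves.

Answer: none

Derivation:
Old toposort: [1, 2, 3, 5, 6, 0, 4]
Added edge 3->6
Recompute Kahn (smallest-id tiebreak):
  initial in-degrees: [3, 0, 0, 1, 2, 0, 1]
  ready (indeg=0): [1, 2, 5]
  pop 1: indeg[0]->2; indeg[3]->0 | ready=[2, 3, 5] | order so far=[1]
  pop 2: indeg[0]->1; indeg[4]->1 | ready=[3, 5] | order so far=[1, 2]
  pop 3: indeg[6]->0 | ready=[5, 6] | order so far=[1, 2, 3]
  pop 5: no out-edges | ready=[6] | order so far=[1, 2, 3, 5]
  pop 6: indeg[0]->0 | ready=[0] | order so far=[1, 2, 3, 5, 6]
  pop 0: indeg[4]->0 | ready=[4] | order so far=[1, 2, 3, 5, 6, 0]
  pop 4: no out-edges | ready=[] | order so far=[1, 2, 3, 5, 6, 0, 4]
New canonical toposort: [1, 2, 3, 5, 6, 0, 4]
Compare positions:
  Node 0: index 5 -> 5 (same)
  Node 1: index 0 -> 0 (same)
  Node 2: index 1 -> 1 (same)
  Node 3: index 2 -> 2 (same)
  Node 4: index 6 -> 6 (same)
  Node 5: index 3 -> 3 (same)
  Node 6: index 4 -> 4 (same)
Nodes that changed position: none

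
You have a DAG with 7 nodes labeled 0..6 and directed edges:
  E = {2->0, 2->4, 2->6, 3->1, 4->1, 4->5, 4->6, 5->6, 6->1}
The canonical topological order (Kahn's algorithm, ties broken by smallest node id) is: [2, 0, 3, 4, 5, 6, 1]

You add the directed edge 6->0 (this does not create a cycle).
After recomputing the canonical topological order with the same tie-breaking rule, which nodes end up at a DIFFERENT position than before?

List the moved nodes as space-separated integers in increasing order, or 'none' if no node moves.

Answer: 0 3 4 5 6

Derivation:
Old toposort: [2, 0, 3, 4, 5, 6, 1]
Added edge 6->0
Recompute Kahn (smallest-id tiebreak):
  initial in-degrees: [2, 3, 0, 0, 1, 1, 3]
  ready (indeg=0): [2, 3]
  pop 2: indeg[0]->1; indeg[4]->0; indeg[6]->2 | ready=[3, 4] | order so far=[2]
  pop 3: indeg[1]->2 | ready=[4] | order so far=[2, 3]
  pop 4: indeg[1]->1; indeg[5]->0; indeg[6]->1 | ready=[5] | order so far=[2, 3, 4]
  pop 5: indeg[6]->0 | ready=[6] | order so far=[2, 3, 4, 5]
  pop 6: indeg[0]->0; indeg[1]->0 | ready=[0, 1] | order so far=[2, 3, 4, 5, 6]
  pop 0: no out-edges | ready=[1] | order so far=[2, 3, 4, 5, 6, 0]
  pop 1: no out-edges | ready=[] | order so far=[2, 3, 4, 5, 6, 0, 1]
New canonical toposort: [2, 3, 4, 5, 6, 0, 1]
Compare positions:
  Node 0: index 1 -> 5 (moved)
  Node 1: index 6 -> 6 (same)
  Node 2: index 0 -> 0 (same)
  Node 3: index 2 -> 1 (moved)
  Node 4: index 3 -> 2 (moved)
  Node 5: index 4 -> 3 (moved)
  Node 6: index 5 -> 4 (moved)
Nodes that changed position: 0 3 4 5 6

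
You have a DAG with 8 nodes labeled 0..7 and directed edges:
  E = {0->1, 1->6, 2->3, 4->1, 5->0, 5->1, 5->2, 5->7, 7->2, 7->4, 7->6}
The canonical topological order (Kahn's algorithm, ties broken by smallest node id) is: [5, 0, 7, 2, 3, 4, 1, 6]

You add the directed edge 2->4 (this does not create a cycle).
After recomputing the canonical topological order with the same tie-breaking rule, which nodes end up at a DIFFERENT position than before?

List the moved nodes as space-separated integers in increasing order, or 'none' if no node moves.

Answer: none

Derivation:
Old toposort: [5, 0, 7, 2, 3, 4, 1, 6]
Added edge 2->4
Recompute Kahn (smallest-id tiebreak):
  initial in-degrees: [1, 3, 2, 1, 2, 0, 2, 1]
  ready (indeg=0): [5]
  pop 5: indeg[0]->0; indeg[1]->2; indeg[2]->1; indeg[7]->0 | ready=[0, 7] | order so far=[5]
  pop 0: indeg[1]->1 | ready=[7] | order so far=[5, 0]
  pop 7: indeg[2]->0; indeg[4]->1; indeg[6]->1 | ready=[2] | order so far=[5, 0, 7]
  pop 2: indeg[3]->0; indeg[4]->0 | ready=[3, 4] | order so far=[5, 0, 7, 2]
  pop 3: no out-edges | ready=[4] | order so far=[5, 0, 7, 2, 3]
  pop 4: indeg[1]->0 | ready=[1] | order so far=[5, 0, 7, 2, 3, 4]
  pop 1: indeg[6]->0 | ready=[6] | order so far=[5, 0, 7, 2, 3, 4, 1]
  pop 6: no out-edges | ready=[] | order so far=[5, 0, 7, 2, 3, 4, 1, 6]
New canonical toposort: [5, 0, 7, 2, 3, 4, 1, 6]
Compare positions:
  Node 0: index 1 -> 1 (same)
  Node 1: index 6 -> 6 (same)
  Node 2: index 3 -> 3 (same)
  Node 3: index 4 -> 4 (same)
  Node 4: index 5 -> 5 (same)
  Node 5: index 0 -> 0 (same)
  Node 6: index 7 -> 7 (same)
  Node 7: index 2 -> 2 (same)
Nodes that changed position: none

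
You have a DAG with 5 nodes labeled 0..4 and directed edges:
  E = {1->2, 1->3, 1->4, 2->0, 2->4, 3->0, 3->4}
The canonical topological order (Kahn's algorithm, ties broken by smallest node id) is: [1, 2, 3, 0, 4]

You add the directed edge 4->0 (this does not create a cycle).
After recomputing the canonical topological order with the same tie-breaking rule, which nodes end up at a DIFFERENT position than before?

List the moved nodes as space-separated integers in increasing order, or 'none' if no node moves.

Old toposort: [1, 2, 3, 0, 4]
Added edge 4->0
Recompute Kahn (smallest-id tiebreak):
  initial in-degrees: [3, 0, 1, 1, 3]
  ready (indeg=0): [1]
  pop 1: indeg[2]->0; indeg[3]->0; indeg[4]->2 | ready=[2, 3] | order so far=[1]
  pop 2: indeg[0]->2; indeg[4]->1 | ready=[3] | order so far=[1, 2]
  pop 3: indeg[0]->1; indeg[4]->0 | ready=[4] | order so far=[1, 2, 3]
  pop 4: indeg[0]->0 | ready=[0] | order so far=[1, 2, 3, 4]
  pop 0: no out-edges | ready=[] | order so far=[1, 2, 3, 4, 0]
New canonical toposort: [1, 2, 3, 4, 0]
Compare positions:
  Node 0: index 3 -> 4 (moved)
  Node 1: index 0 -> 0 (same)
  Node 2: index 1 -> 1 (same)
  Node 3: index 2 -> 2 (same)
  Node 4: index 4 -> 3 (moved)
Nodes that changed position: 0 4

Answer: 0 4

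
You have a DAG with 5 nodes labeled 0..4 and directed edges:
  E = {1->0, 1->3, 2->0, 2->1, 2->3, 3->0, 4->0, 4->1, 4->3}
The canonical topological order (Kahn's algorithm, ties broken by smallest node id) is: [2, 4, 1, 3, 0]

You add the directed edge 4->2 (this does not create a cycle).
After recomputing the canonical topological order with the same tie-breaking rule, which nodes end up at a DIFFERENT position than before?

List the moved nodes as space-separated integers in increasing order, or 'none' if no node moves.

Answer: 2 4

Derivation:
Old toposort: [2, 4, 1, 3, 0]
Added edge 4->2
Recompute Kahn (smallest-id tiebreak):
  initial in-degrees: [4, 2, 1, 3, 0]
  ready (indeg=0): [4]
  pop 4: indeg[0]->3; indeg[1]->1; indeg[2]->0; indeg[3]->2 | ready=[2] | order so far=[4]
  pop 2: indeg[0]->2; indeg[1]->0; indeg[3]->1 | ready=[1] | order so far=[4, 2]
  pop 1: indeg[0]->1; indeg[3]->0 | ready=[3] | order so far=[4, 2, 1]
  pop 3: indeg[0]->0 | ready=[0] | order so far=[4, 2, 1, 3]
  pop 0: no out-edges | ready=[] | order so far=[4, 2, 1, 3, 0]
New canonical toposort: [4, 2, 1, 3, 0]
Compare positions:
  Node 0: index 4 -> 4 (same)
  Node 1: index 2 -> 2 (same)
  Node 2: index 0 -> 1 (moved)
  Node 3: index 3 -> 3 (same)
  Node 4: index 1 -> 0 (moved)
Nodes that changed position: 2 4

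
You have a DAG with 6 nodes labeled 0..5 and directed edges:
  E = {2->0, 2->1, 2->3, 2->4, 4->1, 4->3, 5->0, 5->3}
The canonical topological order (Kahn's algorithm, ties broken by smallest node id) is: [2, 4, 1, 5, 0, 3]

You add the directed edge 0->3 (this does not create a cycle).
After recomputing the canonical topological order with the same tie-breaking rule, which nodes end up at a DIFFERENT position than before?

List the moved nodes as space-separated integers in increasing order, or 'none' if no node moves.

Answer: none

Derivation:
Old toposort: [2, 4, 1, 5, 0, 3]
Added edge 0->3
Recompute Kahn (smallest-id tiebreak):
  initial in-degrees: [2, 2, 0, 4, 1, 0]
  ready (indeg=0): [2, 5]
  pop 2: indeg[0]->1; indeg[1]->1; indeg[3]->3; indeg[4]->0 | ready=[4, 5] | order so far=[2]
  pop 4: indeg[1]->0; indeg[3]->2 | ready=[1, 5] | order so far=[2, 4]
  pop 1: no out-edges | ready=[5] | order so far=[2, 4, 1]
  pop 5: indeg[0]->0; indeg[3]->1 | ready=[0] | order so far=[2, 4, 1, 5]
  pop 0: indeg[3]->0 | ready=[3] | order so far=[2, 4, 1, 5, 0]
  pop 3: no out-edges | ready=[] | order so far=[2, 4, 1, 5, 0, 3]
New canonical toposort: [2, 4, 1, 5, 0, 3]
Compare positions:
  Node 0: index 4 -> 4 (same)
  Node 1: index 2 -> 2 (same)
  Node 2: index 0 -> 0 (same)
  Node 3: index 5 -> 5 (same)
  Node 4: index 1 -> 1 (same)
  Node 5: index 3 -> 3 (same)
Nodes that changed position: none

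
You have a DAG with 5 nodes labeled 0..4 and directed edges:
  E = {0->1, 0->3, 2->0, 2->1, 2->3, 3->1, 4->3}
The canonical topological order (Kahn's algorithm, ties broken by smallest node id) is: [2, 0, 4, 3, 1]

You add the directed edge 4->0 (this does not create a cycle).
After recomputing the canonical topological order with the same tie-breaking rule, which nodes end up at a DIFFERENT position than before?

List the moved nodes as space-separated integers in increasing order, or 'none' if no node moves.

Answer: 0 4

Derivation:
Old toposort: [2, 0, 4, 3, 1]
Added edge 4->0
Recompute Kahn (smallest-id tiebreak):
  initial in-degrees: [2, 3, 0, 3, 0]
  ready (indeg=0): [2, 4]
  pop 2: indeg[0]->1; indeg[1]->2; indeg[3]->2 | ready=[4] | order so far=[2]
  pop 4: indeg[0]->0; indeg[3]->1 | ready=[0] | order so far=[2, 4]
  pop 0: indeg[1]->1; indeg[3]->0 | ready=[3] | order so far=[2, 4, 0]
  pop 3: indeg[1]->0 | ready=[1] | order so far=[2, 4, 0, 3]
  pop 1: no out-edges | ready=[] | order so far=[2, 4, 0, 3, 1]
New canonical toposort: [2, 4, 0, 3, 1]
Compare positions:
  Node 0: index 1 -> 2 (moved)
  Node 1: index 4 -> 4 (same)
  Node 2: index 0 -> 0 (same)
  Node 3: index 3 -> 3 (same)
  Node 4: index 2 -> 1 (moved)
Nodes that changed position: 0 4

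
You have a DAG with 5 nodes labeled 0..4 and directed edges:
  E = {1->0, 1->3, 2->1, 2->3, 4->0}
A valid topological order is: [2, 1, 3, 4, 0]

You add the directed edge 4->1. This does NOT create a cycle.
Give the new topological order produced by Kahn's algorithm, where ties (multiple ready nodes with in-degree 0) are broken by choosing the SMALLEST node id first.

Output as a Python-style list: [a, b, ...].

Old toposort: [2, 1, 3, 4, 0]
Added edge: 4->1
Position of 4 (3) > position of 1 (1). Must reorder: 4 must now come before 1.
Run Kahn's algorithm (break ties by smallest node id):
  initial in-degrees: [2, 2, 0, 2, 0]
  ready (indeg=0): [2, 4]
  pop 2: indeg[1]->1; indeg[3]->1 | ready=[4] | order so far=[2]
  pop 4: indeg[0]->1; indeg[1]->0 | ready=[1] | order so far=[2, 4]
  pop 1: indeg[0]->0; indeg[3]->0 | ready=[0, 3] | order so far=[2, 4, 1]
  pop 0: no out-edges | ready=[3] | order so far=[2, 4, 1, 0]
  pop 3: no out-edges | ready=[] | order so far=[2, 4, 1, 0, 3]
  Result: [2, 4, 1, 0, 3]

Answer: [2, 4, 1, 0, 3]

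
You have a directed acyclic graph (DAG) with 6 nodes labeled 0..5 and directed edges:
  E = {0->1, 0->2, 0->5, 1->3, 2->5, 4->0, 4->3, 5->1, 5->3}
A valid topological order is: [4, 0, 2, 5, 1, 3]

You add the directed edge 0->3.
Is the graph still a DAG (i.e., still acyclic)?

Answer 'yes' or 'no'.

Given toposort: [4, 0, 2, 5, 1, 3]
Position of 0: index 1; position of 3: index 5
New edge 0->3: forward
Forward edge: respects the existing order. Still a DAG, same toposort still valid.
Still a DAG? yes

Answer: yes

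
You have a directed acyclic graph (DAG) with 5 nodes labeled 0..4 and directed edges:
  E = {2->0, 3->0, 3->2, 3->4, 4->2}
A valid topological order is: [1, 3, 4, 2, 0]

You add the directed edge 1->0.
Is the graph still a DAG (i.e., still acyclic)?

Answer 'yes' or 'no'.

Given toposort: [1, 3, 4, 2, 0]
Position of 1: index 0; position of 0: index 4
New edge 1->0: forward
Forward edge: respects the existing order. Still a DAG, same toposort still valid.
Still a DAG? yes

Answer: yes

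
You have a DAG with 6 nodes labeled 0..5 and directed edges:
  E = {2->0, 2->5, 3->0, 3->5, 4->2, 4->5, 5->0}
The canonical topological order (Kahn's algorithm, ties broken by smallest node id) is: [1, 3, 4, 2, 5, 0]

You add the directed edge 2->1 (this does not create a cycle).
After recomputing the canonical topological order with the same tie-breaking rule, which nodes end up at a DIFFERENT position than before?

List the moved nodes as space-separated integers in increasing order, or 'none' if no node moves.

Answer: 1 2 3 4

Derivation:
Old toposort: [1, 3, 4, 2, 5, 0]
Added edge 2->1
Recompute Kahn (smallest-id tiebreak):
  initial in-degrees: [3, 1, 1, 0, 0, 3]
  ready (indeg=0): [3, 4]
  pop 3: indeg[0]->2; indeg[5]->2 | ready=[4] | order so far=[3]
  pop 4: indeg[2]->0; indeg[5]->1 | ready=[2] | order so far=[3, 4]
  pop 2: indeg[0]->1; indeg[1]->0; indeg[5]->0 | ready=[1, 5] | order so far=[3, 4, 2]
  pop 1: no out-edges | ready=[5] | order so far=[3, 4, 2, 1]
  pop 5: indeg[0]->0 | ready=[0] | order so far=[3, 4, 2, 1, 5]
  pop 0: no out-edges | ready=[] | order so far=[3, 4, 2, 1, 5, 0]
New canonical toposort: [3, 4, 2, 1, 5, 0]
Compare positions:
  Node 0: index 5 -> 5 (same)
  Node 1: index 0 -> 3 (moved)
  Node 2: index 3 -> 2 (moved)
  Node 3: index 1 -> 0 (moved)
  Node 4: index 2 -> 1 (moved)
  Node 5: index 4 -> 4 (same)
Nodes that changed position: 1 2 3 4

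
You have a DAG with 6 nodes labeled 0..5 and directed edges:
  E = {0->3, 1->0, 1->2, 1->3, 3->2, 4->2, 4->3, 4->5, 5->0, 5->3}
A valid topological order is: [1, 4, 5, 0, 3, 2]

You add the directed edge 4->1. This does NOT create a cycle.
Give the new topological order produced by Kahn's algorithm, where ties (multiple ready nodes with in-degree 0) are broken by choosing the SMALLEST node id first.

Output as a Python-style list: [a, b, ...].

Old toposort: [1, 4, 5, 0, 3, 2]
Added edge: 4->1
Position of 4 (1) > position of 1 (0). Must reorder: 4 must now come before 1.
Run Kahn's algorithm (break ties by smallest node id):
  initial in-degrees: [2, 1, 3, 4, 0, 1]
  ready (indeg=0): [4]
  pop 4: indeg[1]->0; indeg[2]->2; indeg[3]->3; indeg[5]->0 | ready=[1, 5] | order so far=[4]
  pop 1: indeg[0]->1; indeg[2]->1; indeg[3]->2 | ready=[5] | order so far=[4, 1]
  pop 5: indeg[0]->0; indeg[3]->1 | ready=[0] | order so far=[4, 1, 5]
  pop 0: indeg[3]->0 | ready=[3] | order so far=[4, 1, 5, 0]
  pop 3: indeg[2]->0 | ready=[2] | order so far=[4, 1, 5, 0, 3]
  pop 2: no out-edges | ready=[] | order so far=[4, 1, 5, 0, 3, 2]
  Result: [4, 1, 5, 0, 3, 2]

Answer: [4, 1, 5, 0, 3, 2]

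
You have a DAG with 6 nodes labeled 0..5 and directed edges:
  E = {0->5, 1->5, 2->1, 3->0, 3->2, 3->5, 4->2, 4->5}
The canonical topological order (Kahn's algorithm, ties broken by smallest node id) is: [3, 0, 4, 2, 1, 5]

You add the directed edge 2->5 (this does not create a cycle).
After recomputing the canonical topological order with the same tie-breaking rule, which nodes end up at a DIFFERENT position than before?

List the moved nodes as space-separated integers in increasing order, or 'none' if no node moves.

Answer: none

Derivation:
Old toposort: [3, 0, 4, 2, 1, 5]
Added edge 2->5
Recompute Kahn (smallest-id tiebreak):
  initial in-degrees: [1, 1, 2, 0, 0, 5]
  ready (indeg=0): [3, 4]
  pop 3: indeg[0]->0; indeg[2]->1; indeg[5]->4 | ready=[0, 4] | order so far=[3]
  pop 0: indeg[5]->3 | ready=[4] | order so far=[3, 0]
  pop 4: indeg[2]->0; indeg[5]->2 | ready=[2] | order so far=[3, 0, 4]
  pop 2: indeg[1]->0; indeg[5]->1 | ready=[1] | order so far=[3, 0, 4, 2]
  pop 1: indeg[5]->0 | ready=[5] | order so far=[3, 0, 4, 2, 1]
  pop 5: no out-edges | ready=[] | order so far=[3, 0, 4, 2, 1, 5]
New canonical toposort: [3, 0, 4, 2, 1, 5]
Compare positions:
  Node 0: index 1 -> 1 (same)
  Node 1: index 4 -> 4 (same)
  Node 2: index 3 -> 3 (same)
  Node 3: index 0 -> 0 (same)
  Node 4: index 2 -> 2 (same)
  Node 5: index 5 -> 5 (same)
Nodes that changed position: none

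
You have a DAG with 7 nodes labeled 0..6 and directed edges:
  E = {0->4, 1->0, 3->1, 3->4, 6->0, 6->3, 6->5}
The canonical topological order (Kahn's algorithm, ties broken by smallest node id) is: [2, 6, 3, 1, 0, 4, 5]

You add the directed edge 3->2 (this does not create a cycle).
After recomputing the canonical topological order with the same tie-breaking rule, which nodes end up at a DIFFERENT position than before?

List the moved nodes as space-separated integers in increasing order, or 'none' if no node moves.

Old toposort: [2, 6, 3, 1, 0, 4, 5]
Added edge 3->2
Recompute Kahn (smallest-id tiebreak):
  initial in-degrees: [2, 1, 1, 1, 2, 1, 0]
  ready (indeg=0): [6]
  pop 6: indeg[0]->1; indeg[3]->0; indeg[5]->0 | ready=[3, 5] | order so far=[6]
  pop 3: indeg[1]->0; indeg[2]->0; indeg[4]->1 | ready=[1, 2, 5] | order so far=[6, 3]
  pop 1: indeg[0]->0 | ready=[0, 2, 5] | order so far=[6, 3, 1]
  pop 0: indeg[4]->0 | ready=[2, 4, 5] | order so far=[6, 3, 1, 0]
  pop 2: no out-edges | ready=[4, 5] | order so far=[6, 3, 1, 0, 2]
  pop 4: no out-edges | ready=[5] | order so far=[6, 3, 1, 0, 2, 4]
  pop 5: no out-edges | ready=[] | order so far=[6, 3, 1, 0, 2, 4, 5]
New canonical toposort: [6, 3, 1, 0, 2, 4, 5]
Compare positions:
  Node 0: index 4 -> 3 (moved)
  Node 1: index 3 -> 2 (moved)
  Node 2: index 0 -> 4 (moved)
  Node 3: index 2 -> 1 (moved)
  Node 4: index 5 -> 5 (same)
  Node 5: index 6 -> 6 (same)
  Node 6: index 1 -> 0 (moved)
Nodes that changed position: 0 1 2 3 6

Answer: 0 1 2 3 6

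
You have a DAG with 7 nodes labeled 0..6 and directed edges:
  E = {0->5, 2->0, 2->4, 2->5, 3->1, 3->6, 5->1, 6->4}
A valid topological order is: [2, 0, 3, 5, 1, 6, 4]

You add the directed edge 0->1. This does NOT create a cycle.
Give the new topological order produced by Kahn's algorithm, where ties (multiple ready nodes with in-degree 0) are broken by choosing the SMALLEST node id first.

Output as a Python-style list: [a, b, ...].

Answer: [2, 0, 3, 5, 1, 6, 4]

Derivation:
Old toposort: [2, 0, 3, 5, 1, 6, 4]
Added edge: 0->1
Position of 0 (1) < position of 1 (4). Old order still valid.
Run Kahn's algorithm (break ties by smallest node id):
  initial in-degrees: [1, 3, 0, 0, 2, 2, 1]
  ready (indeg=0): [2, 3]
  pop 2: indeg[0]->0; indeg[4]->1; indeg[5]->1 | ready=[0, 3] | order so far=[2]
  pop 0: indeg[1]->2; indeg[5]->0 | ready=[3, 5] | order so far=[2, 0]
  pop 3: indeg[1]->1; indeg[6]->0 | ready=[5, 6] | order so far=[2, 0, 3]
  pop 5: indeg[1]->0 | ready=[1, 6] | order so far=[2, 0, 3, 5]
  pop 1: no out-edges | ready=[6] | order so far=[2, 0, 3, 5, 1]
  pop 6: indeg[4]->0 | ready=[4] | order so far=[2, 0, 3, 5, 1, 6]
  pop 4: no out-edges | ready=[] | order so far=[2, 0, 3, 5, 1, 6, 4]
  Result: [2, 0, 3, 5, 1, 6, 4]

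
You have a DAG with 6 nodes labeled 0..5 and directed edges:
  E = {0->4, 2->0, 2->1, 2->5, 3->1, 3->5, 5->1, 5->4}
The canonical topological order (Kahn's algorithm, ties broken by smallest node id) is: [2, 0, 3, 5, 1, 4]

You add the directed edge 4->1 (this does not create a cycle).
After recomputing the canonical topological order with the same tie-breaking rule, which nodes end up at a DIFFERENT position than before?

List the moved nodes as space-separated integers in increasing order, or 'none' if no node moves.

Answer: 1 4

Derivation:
Old toposort: [2, 0, 3, 5, 1, 4]
Added edge 4->1
Recompute Kahn (smallest-id tiebreak):
  initial in-degrees: [1, 4, 0, 0, 2, 2]
  ready (indeg=0): [2, 3]
  pop 2: indeg[0]->0; indeg[1]->3; indeg[5]->1 | ready=[0, 3] | order so far=[2]
  pop 0: indeg[4]->1 | ready=[3] | order so far=[2, 0]
  pop 3: indeg[1]->2; indeg[5]->0 | ready=[5] | order so far=[2, 0, 3]
  pop 5: indeg[1]->1; indeg[4]->0 | ready=[4] | order so far=[2, 0, 3, 5]
  pop 4: indeg[1]->0 | ready=[1] | order so far=[2, 0, 3, 5, 4]
  pop 1: no out-edges | ready=[] | order so far=[2, 0, 3, 5, 4, 1]
New canonical toposort: [2, 0, 3, 5, 4, 1]
Compare positions:
  Node 0: index 1 -> 1 (same)
  Node 1: index 4 -> 5 (moved)
  Node 2: index 0 -> 0 (same)
  Node 3: index 2 -> 2 (same)
  Node 4: index 5 -> 4 (moved)
  Node 5: index 3 -> 3 (same)
Nodes that changed position: 1 4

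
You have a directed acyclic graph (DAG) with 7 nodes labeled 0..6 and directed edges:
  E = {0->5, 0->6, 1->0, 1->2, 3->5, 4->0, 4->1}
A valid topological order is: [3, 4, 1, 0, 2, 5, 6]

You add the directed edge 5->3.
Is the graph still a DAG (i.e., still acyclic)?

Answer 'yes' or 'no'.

Answer: no

Derivation:
Given toposort: [3, 4, 1, 0, 2, 5, 6]
Position of 5: index 5; position of 3: index 0
New edge 5->3: backward (u after v in old order)
Backward edge: old toposort is now invalid. Check if this creates a cycle.
Does 3 already reach 5? Reachable from 3: [3, 5]. YES -> cycle!
Still a DAG? no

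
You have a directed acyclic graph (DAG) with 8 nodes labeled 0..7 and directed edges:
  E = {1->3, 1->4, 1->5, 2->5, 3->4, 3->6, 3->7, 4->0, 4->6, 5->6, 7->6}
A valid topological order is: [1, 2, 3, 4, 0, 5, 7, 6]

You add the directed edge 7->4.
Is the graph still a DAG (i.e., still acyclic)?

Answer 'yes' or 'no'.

Given toposort: [1, 2, 3, 4, 0, 5, 7, 6]
Position of 7: index 6; position of 4: index 3
New edge 7->4: backward (u after v in old order)
Backward edge: old toposort is now invalid. Check if this creates a cycle.
Does 4 already reach 7? Reachable from 4: [0, 4, 6]. NO -> still a DAG (reorder needed).
Still a DAG? yes

Answer: yes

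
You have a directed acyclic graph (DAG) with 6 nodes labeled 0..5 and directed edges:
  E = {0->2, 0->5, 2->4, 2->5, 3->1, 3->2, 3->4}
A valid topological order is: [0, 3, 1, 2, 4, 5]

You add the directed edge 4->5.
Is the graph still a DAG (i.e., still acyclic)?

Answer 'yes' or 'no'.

Answer: yes

Derivation:
Given toposort: [0, 3, 1, 2, 4, 5]
Position of 4: index 4; position of 5: index 5
New edge 4->5: forward
Forward edge: respects the existing order. Still a DAG, same toposort still valid.
Still a DAG? yes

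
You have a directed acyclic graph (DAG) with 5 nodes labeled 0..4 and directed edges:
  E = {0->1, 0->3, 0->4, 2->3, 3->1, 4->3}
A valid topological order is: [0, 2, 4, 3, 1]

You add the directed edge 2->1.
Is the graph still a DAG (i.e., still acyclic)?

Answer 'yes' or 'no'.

Given toposort: [0, 2, 4, 3, 1]
Position of 2: index 1; position of 1: index 4
New edge 2->1: forward
Forward edge: respects the existing order. Still a DAG, same toposort still valid.
Still a DAG? yes

Answer: yes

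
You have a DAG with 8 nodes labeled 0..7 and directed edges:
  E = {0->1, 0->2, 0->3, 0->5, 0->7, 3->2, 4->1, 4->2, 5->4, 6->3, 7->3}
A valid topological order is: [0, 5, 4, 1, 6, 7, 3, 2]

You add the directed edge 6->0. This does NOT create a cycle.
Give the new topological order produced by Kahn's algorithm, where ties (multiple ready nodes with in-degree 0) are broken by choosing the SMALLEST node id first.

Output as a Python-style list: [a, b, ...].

Answer: [6, 0, 5, 4, 1, 7, 3, 2]

Derivation:
Old toposort: [0, 5, 4, 1, 6, 7, 3, 2]
Added edge: 6->0
Position of 6 (4) > position of 0 (0). Must reorder: 6 must now come before 0.
Run Kahn's algorithm (break ties by smallest node id):
  initial in-degrees: [1, 2, 3, 3, 1, 1, 0, 1]
  ready (indeg=0): [6]
  pop 6: indeg[0]->0; indeg[3]->2 | ready=[0] | order so far=[6]
  pop 0: indeg[1]->1; indeg[2]->2; indeg[3]->1; indeg[5]->0; indeg[7]->0 | ready=[5, 7] | order so far=[6, 0]
  pop 5: indeg[4]->0 | ready=[4, 7] | order so far=[6, 0, 5]
  pop 4: indeg[1]->0; indeg[2]->1 | ready=[1, 7] | order so far=[6, 0, 5, 4]
  pop 1: no out-edges | ready=[7] | order so far=[6, 0, 5, 4, 1]
  pop 7: indeg[3]->0 | ready=[3] | order so far=[6, 0, 5, 4, 1, 7]
  pop 3: indeg[2]->0 | ready=[2] | order so far=[6, 0, 5, 4, 1, 7, 3]
  pop 2: no out-edges | ready=[] | order so far=[6, 0, 5, 4, 1, 7, 3, 2]
  Result: [6, 0, 5, 4, 1, 7, 3, 2]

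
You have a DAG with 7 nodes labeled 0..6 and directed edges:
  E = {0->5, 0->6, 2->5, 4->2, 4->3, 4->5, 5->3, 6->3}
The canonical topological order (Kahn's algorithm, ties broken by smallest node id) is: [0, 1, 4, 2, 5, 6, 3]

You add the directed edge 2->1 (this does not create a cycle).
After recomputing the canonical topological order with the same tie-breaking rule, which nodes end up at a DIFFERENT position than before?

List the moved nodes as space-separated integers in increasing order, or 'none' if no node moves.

Old toposort: [0, 1, 4, 2, 5, 6, 3]
Added edge 2->1
Recompute Kahn (smallest-id tiebreak):
  initial in-degrees: [0, 1, 1, 3, 0, 3, 1]
  ready (indeg=0): [0, 4]
  pop 0: indeg[5]->2; indeg[6]->0 | ready=[4, 6] | order so far=[0]
  pop 4: indeg[2]->0; indeg[3]->2; indeg[5]->1 | ready=[2, 6] | order so far=[0, 4]
  pop 2: indeg[1]->0; indeg[5]->0 | ready=[1, 5, 6] | order so far=[0, 4, 2]
  pop 1: no out-edges | ready=[5, 6] | order so far=[0, 4, 2, 1]
  pop 5: indeg[3]->1 | ready=[6] | order so far=[0, 4, 2, 1, 5]
  pop 6: indeg[3]->0 | ready=[3] | order so far=[0, 4, 2, 1, 5, 6]
  pop 3: no out-edges | ready=[] | order so far=[0, 4, 2, 1, 5, 6, 3]
New canonical toposort: [0, 4, 2, 1, 5, 6, 3]
Compare positions:
  Node 0: index 0 -> 0 (same)
  Node 1: index 1 -> 3 (moved)
  Node 2: index 3 -> 2 (moved)
  Node 3: index 6 -> 6 (same)
  Node 4: index 2 -> 1 (moved)
  Node 5: index 4 -> 4 (same)
  Node 6: index 5 -> 5 (same)
Nodes that changed position: 1 2 4

Answer: 1 2 4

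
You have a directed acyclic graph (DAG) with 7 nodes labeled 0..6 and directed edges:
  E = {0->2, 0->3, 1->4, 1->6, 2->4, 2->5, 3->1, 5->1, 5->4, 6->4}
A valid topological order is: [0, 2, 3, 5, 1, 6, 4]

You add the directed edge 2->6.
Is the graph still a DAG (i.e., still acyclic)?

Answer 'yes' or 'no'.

Given toposort: [0, 2, 3, 5, 1, 6, 4]
Position of 2: index 1; position of 6: index 5
New edge 2->6: forward
Forward edge: respects the existing order. Still a DAG, same toposort still valid.
Still a DAG? yes

Answer: yes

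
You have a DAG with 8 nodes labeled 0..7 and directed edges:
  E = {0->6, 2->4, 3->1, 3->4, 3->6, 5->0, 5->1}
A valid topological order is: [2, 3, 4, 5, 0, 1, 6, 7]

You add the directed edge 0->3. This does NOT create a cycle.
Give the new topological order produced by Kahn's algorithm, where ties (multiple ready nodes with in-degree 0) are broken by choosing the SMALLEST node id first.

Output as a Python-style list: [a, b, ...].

Old toposort: [2, 3, 4, 5, 0, 1, 6, 7]
Added edge: 0->3
Position of 0 (4) > position of 3 (1). Must reorder: 0 must now come before 3.
Run Kahn's algorithm (break ties by smallest node id):
  initial in-degrees: [1, 2, 0, 1, 2, 0, 2, 0]
  ready (indeg=0): [2, 5, 7]
  pop 2: indeg[4]->1 | ready=[5, 7] | order so far=[2]
  pop 5: indeg[0]->0; indeg[1]->1 | ready=[0, 7] | order so far=[2, 5]
  pop 0: indeg[3]->0; indeg[6]->1 | ready=[3, 7] | order so far=[2, 5, 0]
  pop 3: indeg[1]->0; indeg[4]->0; indeg[6]->0 | ready=[1, 4, 6, 7] | order so far=[2, 5, 0, 3]
  pop 1: no out-edges | ready=[4, 6, 7] | order so far=[2, 5, 0, 3, 1]
  pop 4: no out-edges | ready=[6, 7] | order so far=[2, 5, 0, 3, 1, 4]
  pop 6: no out-edges | ready=[7] | order so far=[2, 5, 0, 3, 1, 4, 6]
  pop 7: no out-edges | ready=[] | order so far=[2, 5, 0, 3, 1, 4, 6, 7]
  Result: [2, 5, 0, 3, 1, 4, 6, 7]

Answer: [2, 5, 0, 3, 1, 4, 6, 7]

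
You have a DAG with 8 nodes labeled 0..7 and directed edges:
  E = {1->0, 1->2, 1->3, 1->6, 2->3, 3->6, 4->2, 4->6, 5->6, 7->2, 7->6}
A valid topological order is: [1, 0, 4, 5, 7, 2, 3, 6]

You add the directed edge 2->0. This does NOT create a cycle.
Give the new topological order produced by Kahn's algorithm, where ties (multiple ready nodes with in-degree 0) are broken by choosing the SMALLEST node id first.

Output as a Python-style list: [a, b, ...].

Answer: [1, 4, 5, 7, 2, 0, 3, 6]

Derivation:
Old toposort: [1, 0, 4, 5, 7, 2, 3, 6]
Added edge: 2->0
Position of 2 (5) > position of 0 (1). Must reorder: 2 must now come before 0.
Run Kahn's algorithm (break ties by smallest node id):
  initial in-degrees: [2, 0, 3, 2, 0, 0, 5, 0]
  ready (indeg=0): [1, 4, 5, 7]
  pop 1: indeg[0]->1; indeg[2]->2; indeg[3]->1; indeg[6]->4 | ready=[4, 5, 7] | order so far=[1]
  pop 4: indeg[2]->1; indeg[6]->3 | ready=[5, 7] | order so far=[1, 4]
  pop 5: indeg[6]->2 | ready=[7] | order so far=[1, 4, 5]
  pop 7: indeg[2]->0; indeg[6]->1 | ready=[2] | order so far=[1, 4, 5, 7]
  pop 2: indeg[0]->0; indeg[3]->0 | ready=[0, 3] | order so far=[1, 4, 5, 7, 2]
  pop 0: no out-edges | ready=[3] | order so far=[1, 4, 5, 7, 2, 0]
  pop 3: indeg[6]->0 | ready=[6] | order so far=[1, 4, 5, 7, 2, 0, 3]
  pop 6: no out-edges | ready=[] | order so far=[1, 4, 5, 7, 2, 0, 3, 6]
  Result: [1, 4, 5, 7, 2, 0, 3, 6]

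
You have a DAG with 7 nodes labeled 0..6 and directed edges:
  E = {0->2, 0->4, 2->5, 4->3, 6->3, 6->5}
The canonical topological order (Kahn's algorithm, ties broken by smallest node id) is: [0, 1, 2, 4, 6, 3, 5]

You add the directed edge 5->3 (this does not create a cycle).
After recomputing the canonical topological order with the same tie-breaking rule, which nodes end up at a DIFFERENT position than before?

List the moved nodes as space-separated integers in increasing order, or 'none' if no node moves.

Answer: 3 5

Derivation:
Old toposort: [0, 1, 2, 4, 6, 3, 5]
Added edge 5->3
Recompute Kahn (smallest-id tiebreak):
  initial in-degrees: [0, 0, 1, 3, 1, 2, 0]
  ready (indeg=0): [0, 1, 6]
  pop 0: indeg[2]->0; indeg[4]->0 | ready=[1, 2, 4, 6] | order so far=[0]
  pop 1: no out-edges | ready=[2, 4, 6] | order so far=[0, 1]
  pop 2: indeg[5]->1 | ready=[4, 6] | order so far=[0, 1, 2]
  pop 4: indeg[3]->2 | ready=[6] | order so far=[0, 1, 2, 4]
  pop 6: indeg[3]->1; indeg[5]->0 | ready=[5] | order so far=[0, 1, 2, 4, 6]
  pop 5: indeg[3]->0 | ready=[3] | order so far=[0, 1, 2, 4, 6, 5]
  pop 3: no out-edges | ready=[] | order so far=[0, 1, 2, 4, 6, 5, 3]
New canonical toposort: [0, 1, 2, 4, 6, 5, 3]
Compare positions:
  Node 0: index 0 -> 0 (same)
  Node 1: index 1 -> 1 (same)
  Node 2: index 2 -> 2 (same)
  Node 3: index 5 -> 6 (moved)
  Node 4: index 3 -> 3 (same)
  Node 5: index 6 -> 5 (moved)
  Node 6: index 4 -> 4 (same)
Nodes that changed position: 3 5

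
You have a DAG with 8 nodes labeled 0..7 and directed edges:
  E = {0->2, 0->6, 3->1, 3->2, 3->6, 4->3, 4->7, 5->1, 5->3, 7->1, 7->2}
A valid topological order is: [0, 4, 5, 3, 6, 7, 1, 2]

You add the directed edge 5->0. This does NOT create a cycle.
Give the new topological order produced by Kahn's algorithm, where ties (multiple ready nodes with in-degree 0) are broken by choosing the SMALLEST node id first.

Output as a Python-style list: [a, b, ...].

Answer: [4, 5, 0, 3, 6, 7, 1, 2]

Derivation:
Old toposort: [0, 4, 5, 3, 6, 7, 1, 2]
Added edge: 5->0
Position of 5 (2) > position of 0 (0). Must reorder: 5 must now come before 0.
Run Kahn's algorithm (break ties by smallest node id):
  initial in-degrees: [1, 3, 3, 2, 0, 0, 2, 1]
  ready (indeg=0): [4, 5]
  pop 4: indeg[3]->1; indeg[7]->0 | ready=[5, 7] | order so far=[4]
  pop 5: indeg[0]->0; indeg[1]->2; indeg[3]->0 | ready=[0, 3, 7] | order so far=[4, 5]
  pop 0: indeg[2]->2; indeg[6]->1 | ready=[3, 7] | order so far=[4, 5, 0]
  pop 3: indeg[1]->1; indeg[2]->1; indeg[6]->0 | ready=[6, 7] | order so far=[4, 5, 0, 3]
  pop 6: no out-edges | ready=[7] | order so far=[4, 5, 0, 3, 6]
  pop 7: indeg[1]->0; indeg[2]->0 | ready=[1, 2] | order so far=[4, 5, 0, 3, 6, 7]
  pop 1: no out-edges | ready=[2] | order so far=[4, 5, 0, 3, 6, 7, 1]
  pop 2: no out-edges | ready=[] | order so far=[4, 5, 0, 3, 6, 7, 1, 2]
  Result: [4, 5, 0, 3, 6, 7, 1, 2]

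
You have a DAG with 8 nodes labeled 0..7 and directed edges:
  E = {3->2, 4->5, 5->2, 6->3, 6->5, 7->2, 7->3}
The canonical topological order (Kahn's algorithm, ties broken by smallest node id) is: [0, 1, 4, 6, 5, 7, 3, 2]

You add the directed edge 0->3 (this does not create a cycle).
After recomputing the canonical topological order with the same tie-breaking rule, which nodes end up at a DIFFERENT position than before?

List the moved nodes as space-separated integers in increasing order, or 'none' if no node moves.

Old toposort: [0, 1, 4, 6, 5, 7, 3, 2]
Added edge 0->3
Recompute Kahn (smallest-id tiebreak):
  initial in-degrees: [0, 0, 3, 3, 0, 2, 0, 0]
  ready (indeg=0): [0, 1, 4, 6, 7]
  pop 0: indeg[3]->2 | ready=[1, 4, 6, 7] | order so far=[0]
  pop 1: no out-edges | ready=[4, 6, 7] | order so far=[0, 1]
  pop 4: indeg[5]->1 | ready=[6, 7] | order so far=[0, 1, 4]
  pop 6: indeg[3]->1; indeg[5]->0 | ready=[5, 7] | order so far=[0, 1, 4, 6]
  pop 5: indeg[2]->2 | ready=[7] | order so far=[0, 1, 4, 6, 5]
  pop 7: indeg[2]->1; indeg[3]->0 | ready=[3] | order so far=[0, 1, 4, 6, 5, 7]
  pop 3: indeg[2]->0 | ready=[2] | order so far=[0, 1, 4, 6, 5, 7, 3]
  pop 2: no out-edges | ready=[] | order so far=[0, 1, 4, 6, 5, 7, 3, 2]
New canonical toposort: [0, 1, 4, 6, 5, 7, 3, 2]
Compare positions:
  Node 0: index 0 -> 0 (same)
  Node 1: index 1 -> 1 (same)
  Node 2: index 7 -> 7 (same)
  Node 3: index 6 -> 6 (same)
  Node 4: index 2 -> 2 (same)
  Node 5: index 4 -> 4 (same)
  Node 6: index 3 -> 3 (same)
  Node 7: index 5 -> 5 (same)
Nodes that changed position: none

Answer: none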